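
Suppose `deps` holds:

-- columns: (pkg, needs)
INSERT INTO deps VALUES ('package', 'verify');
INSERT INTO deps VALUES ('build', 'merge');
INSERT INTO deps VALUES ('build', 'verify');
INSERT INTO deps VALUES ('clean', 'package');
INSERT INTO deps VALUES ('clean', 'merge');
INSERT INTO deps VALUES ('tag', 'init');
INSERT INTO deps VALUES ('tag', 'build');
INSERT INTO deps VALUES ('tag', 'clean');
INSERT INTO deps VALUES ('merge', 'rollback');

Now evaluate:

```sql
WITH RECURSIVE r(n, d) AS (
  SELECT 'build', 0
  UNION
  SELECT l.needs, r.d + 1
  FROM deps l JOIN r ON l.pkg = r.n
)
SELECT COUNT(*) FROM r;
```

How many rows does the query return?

Base: (build, d=0).
Iteration 1: edges from {build} -> (merge, d=1), (verify, d=1).
Iteration 2: edges from {merge,verify} -> (rollback, d=2).
Iteration 3: no outgoing edges from {rollback}; recursion stops.
Total rows emitted: 4.

4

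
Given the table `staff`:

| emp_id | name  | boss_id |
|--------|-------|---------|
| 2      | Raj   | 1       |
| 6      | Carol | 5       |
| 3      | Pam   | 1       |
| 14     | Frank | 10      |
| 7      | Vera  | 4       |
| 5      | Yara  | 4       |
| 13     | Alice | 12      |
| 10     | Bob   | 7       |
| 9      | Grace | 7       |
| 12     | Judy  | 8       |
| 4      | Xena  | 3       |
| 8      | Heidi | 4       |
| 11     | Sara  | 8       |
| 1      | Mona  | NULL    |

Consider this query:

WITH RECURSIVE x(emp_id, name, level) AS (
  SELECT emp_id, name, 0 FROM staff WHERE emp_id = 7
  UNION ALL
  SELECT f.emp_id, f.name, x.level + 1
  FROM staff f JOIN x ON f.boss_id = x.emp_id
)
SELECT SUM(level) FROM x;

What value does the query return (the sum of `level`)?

4

Base: emp_id=7 (Vera) at level 0.
Iteration 1: rows with boss_id in {7} -> Grace (id 9, level 1), Bob (id 10, level 1).
Iteration 2: rows with boss_id in {9,10} -> Frank (id 14, level 2).
Iteration 3: no rows with boss_id in {14}; recursion stops.
SUM(level) = 0 + 1 + 1 + 2 = 4.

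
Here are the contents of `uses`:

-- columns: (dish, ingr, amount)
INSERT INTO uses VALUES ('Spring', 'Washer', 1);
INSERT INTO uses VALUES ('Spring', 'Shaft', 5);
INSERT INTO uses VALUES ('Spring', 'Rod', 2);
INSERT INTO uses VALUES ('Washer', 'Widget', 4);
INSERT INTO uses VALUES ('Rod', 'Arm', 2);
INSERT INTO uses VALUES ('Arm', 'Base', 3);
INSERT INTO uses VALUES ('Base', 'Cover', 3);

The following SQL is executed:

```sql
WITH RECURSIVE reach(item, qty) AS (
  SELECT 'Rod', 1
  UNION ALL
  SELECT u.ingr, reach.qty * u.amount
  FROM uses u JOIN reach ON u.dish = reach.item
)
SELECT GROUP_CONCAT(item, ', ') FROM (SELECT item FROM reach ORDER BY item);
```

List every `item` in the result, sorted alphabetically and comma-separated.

Base: (Rod, qty=1).
Iteration 1: components of {Rod} -> Arm = 1*2 = 2.
Iteration 2: components of {Arm} -> Base = 2*3 = 6.
Iteration 3: components of {Base} -> Cover = 6*3 = 18.
Iteration 4: no further components; recursion stops.

Arm, Base, Cover, Rod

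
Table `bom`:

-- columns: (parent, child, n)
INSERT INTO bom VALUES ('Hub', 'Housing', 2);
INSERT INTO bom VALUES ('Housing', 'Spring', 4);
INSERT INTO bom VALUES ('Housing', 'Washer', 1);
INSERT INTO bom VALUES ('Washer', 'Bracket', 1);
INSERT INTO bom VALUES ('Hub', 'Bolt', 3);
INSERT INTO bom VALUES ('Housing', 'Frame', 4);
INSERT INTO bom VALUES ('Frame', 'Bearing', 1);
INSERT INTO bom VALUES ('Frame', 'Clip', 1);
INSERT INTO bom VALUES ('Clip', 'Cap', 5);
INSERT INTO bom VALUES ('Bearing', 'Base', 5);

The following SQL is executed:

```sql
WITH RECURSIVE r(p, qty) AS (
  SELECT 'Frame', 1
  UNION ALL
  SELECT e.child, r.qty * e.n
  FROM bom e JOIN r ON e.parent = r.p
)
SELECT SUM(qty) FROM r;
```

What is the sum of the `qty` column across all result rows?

13

Base: (Frame, qty=1).
Iteration 1: components of {Frame} -> Bearing = 1*1 = 1, Clip = 1*1 = 1.
Iteration 2: components of {Bearing,Clip} -> Base = 1*5 = 5, Cap = 1*5 = 5.
Iteration 3: no further components; recursion stops.
SUM(qty) = 1 + 1 + 1 + 5 + 5 = 13.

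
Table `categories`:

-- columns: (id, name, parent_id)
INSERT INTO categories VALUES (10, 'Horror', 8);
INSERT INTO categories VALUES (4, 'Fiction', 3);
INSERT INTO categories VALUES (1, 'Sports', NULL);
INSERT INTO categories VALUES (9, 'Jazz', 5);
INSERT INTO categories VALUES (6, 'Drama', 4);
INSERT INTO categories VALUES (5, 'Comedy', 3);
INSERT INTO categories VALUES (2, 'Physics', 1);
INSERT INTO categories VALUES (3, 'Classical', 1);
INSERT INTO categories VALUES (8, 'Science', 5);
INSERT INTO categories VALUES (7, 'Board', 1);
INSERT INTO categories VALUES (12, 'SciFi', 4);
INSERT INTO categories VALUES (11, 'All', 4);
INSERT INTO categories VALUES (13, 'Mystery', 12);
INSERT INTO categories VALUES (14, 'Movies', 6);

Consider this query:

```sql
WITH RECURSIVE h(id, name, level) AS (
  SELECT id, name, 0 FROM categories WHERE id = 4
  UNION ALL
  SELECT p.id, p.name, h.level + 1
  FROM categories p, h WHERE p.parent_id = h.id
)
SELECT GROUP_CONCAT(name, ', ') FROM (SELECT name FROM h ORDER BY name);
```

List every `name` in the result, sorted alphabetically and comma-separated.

All, Drama, Fiction, Movies, Mystery, SciFi

Base: id=4 (Fiction) at level 0.
Iteration 1: rows with parent_id in {4} -> Drama (id 6, level 1), All (id 11, level 1), SciFi (id 12, level 1).
Iteration 2: rows with parent_id in {6,11,12} -> Mystery (id 13, level 2), Movies (id 14, level 2).
Iteration 3: no rows with parent_id in {13,14}; recursion stops.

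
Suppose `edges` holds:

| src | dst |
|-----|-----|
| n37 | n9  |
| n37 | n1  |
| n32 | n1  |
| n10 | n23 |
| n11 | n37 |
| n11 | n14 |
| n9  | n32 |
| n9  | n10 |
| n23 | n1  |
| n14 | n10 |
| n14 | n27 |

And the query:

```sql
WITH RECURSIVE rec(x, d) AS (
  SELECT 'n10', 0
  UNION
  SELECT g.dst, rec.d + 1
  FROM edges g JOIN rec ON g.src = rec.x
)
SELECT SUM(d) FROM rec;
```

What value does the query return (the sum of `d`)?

3

Base: (n10, d=0).
Iteration 1: edges from {n10} -> (n23, d=1).
Iteration 2: edges from {n23} -> (n1, d=2).
Iteration 3: no outgoing edges from {n1}; recursion stops.
SUM(d) = 0 + 1 + 2 = 3.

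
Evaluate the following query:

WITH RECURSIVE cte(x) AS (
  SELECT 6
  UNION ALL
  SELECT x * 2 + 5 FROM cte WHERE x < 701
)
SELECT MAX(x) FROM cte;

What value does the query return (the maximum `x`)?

Base: x=6.
Iteration 1: 6 < 701 holds -> x = 6 * 2 + 5 = 17.
Iteration 2: 17 < 701 holds -> x = 17 * 2 + 5 = 39.
Iteration 3: 39 < 701 holds -> x = 39 * 2 + 5 = 83.
Iteration 4: 83 < 701 holds -> x = 83 * 2 + 5 = 171.
Iteration 5: 171 < 701 holds -> x = 171 * 2 + 5 = 347.
Iteration 6: 347 < 701 holds -> x = 347 * 2 + 5 = 699.
Iteration 7: 699 < 701 holds -> x = 699 * 2 + 5 = 1403.
Iteration 8: 1403 < 701 fails; recursion stops.
x values: 6, 17, 39, 83, 171, 347, 699, 1403; the maximum is 1403.

1403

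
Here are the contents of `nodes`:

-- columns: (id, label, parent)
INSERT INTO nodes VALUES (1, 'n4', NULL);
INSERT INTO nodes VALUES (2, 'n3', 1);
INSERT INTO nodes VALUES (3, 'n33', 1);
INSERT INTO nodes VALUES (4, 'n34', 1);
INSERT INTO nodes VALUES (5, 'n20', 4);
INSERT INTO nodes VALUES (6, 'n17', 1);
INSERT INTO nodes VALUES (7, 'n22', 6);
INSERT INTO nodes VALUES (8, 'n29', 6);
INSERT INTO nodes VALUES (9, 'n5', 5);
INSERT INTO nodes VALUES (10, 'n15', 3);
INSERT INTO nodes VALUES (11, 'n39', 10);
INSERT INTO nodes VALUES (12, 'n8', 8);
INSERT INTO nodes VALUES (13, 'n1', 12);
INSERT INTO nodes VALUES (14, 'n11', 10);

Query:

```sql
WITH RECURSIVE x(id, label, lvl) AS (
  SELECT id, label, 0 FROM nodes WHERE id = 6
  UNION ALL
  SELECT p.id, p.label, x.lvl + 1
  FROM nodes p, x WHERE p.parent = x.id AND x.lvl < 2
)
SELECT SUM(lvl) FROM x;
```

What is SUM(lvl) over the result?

4

Base: id=6 (n17) at lvl 0.
Iteration 1: rows with parent in {6} -> n22 (id 7, lvl 1), n29 (id 8, lvl 1).
Iteration 2: rows with parent in {7,8} -> n8 (id 12, lvl 2).
Iteration 3: lvl < 2 fails for all current rows; recursion stops.
SUM(lvl) = 0 + 1 + 1 + 2 = 4.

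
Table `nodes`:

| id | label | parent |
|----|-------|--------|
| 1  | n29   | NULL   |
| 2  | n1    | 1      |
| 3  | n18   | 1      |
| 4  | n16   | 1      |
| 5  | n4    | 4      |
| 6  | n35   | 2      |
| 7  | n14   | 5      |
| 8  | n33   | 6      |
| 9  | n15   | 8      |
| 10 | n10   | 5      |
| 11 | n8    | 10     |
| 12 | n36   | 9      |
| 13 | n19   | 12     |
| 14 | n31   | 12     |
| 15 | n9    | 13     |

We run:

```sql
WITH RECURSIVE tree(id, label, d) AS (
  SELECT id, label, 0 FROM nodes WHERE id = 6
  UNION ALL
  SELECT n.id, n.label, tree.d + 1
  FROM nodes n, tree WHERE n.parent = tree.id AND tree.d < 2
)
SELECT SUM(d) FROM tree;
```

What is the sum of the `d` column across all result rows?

Base: id=6 (n35) at d 0.
Iteration 1: rows with parent in {6} -> n33 (id 8, d 1).
Iteration 2: rows with parent in {8} -> n15 (id 9, d 2).
Iteration 3: d < 2 fails for all current rows; recursion stops.
SUM(d) = 0 + 1 + 2 = 3.

3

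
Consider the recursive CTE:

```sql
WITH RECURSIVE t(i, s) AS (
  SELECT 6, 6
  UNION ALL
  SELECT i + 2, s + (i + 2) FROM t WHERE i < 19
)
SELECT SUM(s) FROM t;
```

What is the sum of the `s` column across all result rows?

Base: i=6, s=6.
Iteration 1: 6 < 19 holds -> i = 6 + 2 = 8, s = 6 + 8 = 14.
Iteration 2: 8 < 19 holds -> i = 8 + 2 = 10, s = 14 + 10 = 24.
Iteration 3: 10 < 19 holds -> i = 10 + 2 = 12, s = 24 + 12 = 36.
Iteration 4: 12 < 19 holds -> i = 12 + 2 = 14, s = 36 + 14 = 50.
Iteration 5: 14 < 19 holds -> i = 14 + 2 = 16, s = 50 + 16 = 66.
Iteration 6: 16 < 19 holds -> i = 16 + 2 = 18, s = 66 + 18 = 84.
Iteration 7: 18 < 19 holds -> i = 18 + 2 = 20, s = 84 + 20 = 104.
Iteration 8: 20 < 19 fails; recursion stops.
SUM(s) = 6 + 14 + 24 + 36 + 50 + 66 + 84 + 104 = 384.

384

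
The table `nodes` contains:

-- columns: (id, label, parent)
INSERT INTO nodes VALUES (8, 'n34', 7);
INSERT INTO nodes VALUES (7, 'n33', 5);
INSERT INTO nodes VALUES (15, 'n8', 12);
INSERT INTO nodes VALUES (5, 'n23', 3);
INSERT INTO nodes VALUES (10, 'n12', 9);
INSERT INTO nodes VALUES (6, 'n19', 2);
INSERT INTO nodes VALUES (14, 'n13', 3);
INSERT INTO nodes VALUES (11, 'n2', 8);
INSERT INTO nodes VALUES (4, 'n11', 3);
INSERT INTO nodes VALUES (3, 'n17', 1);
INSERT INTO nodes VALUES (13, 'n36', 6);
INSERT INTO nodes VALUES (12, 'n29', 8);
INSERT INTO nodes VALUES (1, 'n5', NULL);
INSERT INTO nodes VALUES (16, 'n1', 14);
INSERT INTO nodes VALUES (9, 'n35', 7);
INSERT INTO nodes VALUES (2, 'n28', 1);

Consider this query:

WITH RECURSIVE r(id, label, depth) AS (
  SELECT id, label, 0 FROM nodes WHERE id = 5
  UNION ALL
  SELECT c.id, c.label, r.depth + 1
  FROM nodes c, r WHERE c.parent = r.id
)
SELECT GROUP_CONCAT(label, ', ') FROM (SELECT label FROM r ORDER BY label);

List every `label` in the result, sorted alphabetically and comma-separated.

Base: id=5 (n23) at depth 0.
Iteration 1: rows with parent in {5} -> n33 (id 7, depth 1).
Iteration 2: rows with parent in {7} -> n34 (id 8, depth 2), n35 (id 9, depth 2).
Iteration 3: rows with parent in {8,9} -> n12 (id 10, depth 3), n2 (id 11, depth 3), n29 (id 12, depth 3).
Iteration 4: rows with parent in {10,11,12} -> n8 (id 15, depth 4).
Iteration 5: no rows with parent in {15}; recursion stops.

n12, n2, n23, n29, n33, n34, n35, n8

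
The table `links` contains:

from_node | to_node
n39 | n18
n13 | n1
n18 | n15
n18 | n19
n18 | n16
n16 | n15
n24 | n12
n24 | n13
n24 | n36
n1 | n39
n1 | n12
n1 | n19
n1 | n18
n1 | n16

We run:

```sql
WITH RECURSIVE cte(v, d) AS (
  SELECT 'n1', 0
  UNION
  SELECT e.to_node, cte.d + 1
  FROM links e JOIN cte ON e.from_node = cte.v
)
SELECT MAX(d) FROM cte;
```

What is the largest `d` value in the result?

Base: (n1, d=0).
Iteration 1: edges from {n1} -> (n12, d=1), (n16, d=1), (n18, d=1), (n19, d=1), (n39, d=1).
Iteration 2: edges from {n12,n16,n18,n19,n39} -> (n15, d=2), (n16, d=2), (n18, d=2), (n19, d=2). [UNION drops 1 duplicate row(s)]
Iteration 3: edges from {n15,n16,n18,n19} -> (n15, d=3), (n16, d=3), (n19, d=3). [UNION drops 1 duplicate row(s)]
Iteration 4: edges from {n15,n16,n19} -> (n15, d=4).
Iteration 5: no outgoing edges from {n15}; recursion stops.
d values: 0, 1, 1, 1, 1, 1, 2, 2, 2, 2, 3, 3, 3, 4; the maximum is 4.

4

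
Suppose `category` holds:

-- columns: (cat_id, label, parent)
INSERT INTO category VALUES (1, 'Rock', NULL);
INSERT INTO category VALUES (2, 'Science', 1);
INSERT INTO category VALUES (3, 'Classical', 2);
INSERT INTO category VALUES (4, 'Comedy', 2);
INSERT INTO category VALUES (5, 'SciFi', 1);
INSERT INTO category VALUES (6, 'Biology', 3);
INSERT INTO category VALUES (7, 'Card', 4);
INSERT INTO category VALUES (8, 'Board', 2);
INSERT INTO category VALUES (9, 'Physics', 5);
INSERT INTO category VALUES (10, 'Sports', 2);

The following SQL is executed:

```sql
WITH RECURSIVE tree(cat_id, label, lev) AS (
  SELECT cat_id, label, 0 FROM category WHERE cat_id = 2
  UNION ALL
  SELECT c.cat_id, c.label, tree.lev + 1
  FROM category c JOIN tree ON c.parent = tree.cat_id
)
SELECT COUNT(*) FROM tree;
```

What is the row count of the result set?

7

Base: cat_id=2 (Science) at lev 0.
Iteration 1: rows with parent in {2} -> Classical (id 3, lev 1), Comedy (id 4, lev 1), Board (id 8, lev 1), Sports (id 10, lev 1).
Iteration 2: rows with parent in {3,4,8,10} -> Biology (id 6, lev 2), Card (id 7, lev 2).
Iteration 3: no rows with parent in {6,7}; recursion stops.
Total rows emitted: 7.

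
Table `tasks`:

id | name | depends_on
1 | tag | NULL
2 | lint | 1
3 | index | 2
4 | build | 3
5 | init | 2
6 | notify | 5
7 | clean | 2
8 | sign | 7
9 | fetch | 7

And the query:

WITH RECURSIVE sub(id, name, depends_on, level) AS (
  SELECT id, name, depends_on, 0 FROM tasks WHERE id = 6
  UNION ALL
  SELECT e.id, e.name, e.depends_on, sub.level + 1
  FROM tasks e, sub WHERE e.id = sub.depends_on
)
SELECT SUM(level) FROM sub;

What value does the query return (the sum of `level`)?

Base: id=6 (notify), depends_on=5, level 0.
Iteration 1: join on id=5 -> init (id 5, depends_on=2, level 1).
Iteration 2: join on id=2 -> lint (id 2, depends_on=1, level 2).
Iteration 3: join on id=1 -> tag (id 1, depends_on=NULL, level 3).
Iteration 4: depends_on is NULL; no match; recursion stops.
SUM(level) = 0 + 1 + 2 + 3 = 6.

6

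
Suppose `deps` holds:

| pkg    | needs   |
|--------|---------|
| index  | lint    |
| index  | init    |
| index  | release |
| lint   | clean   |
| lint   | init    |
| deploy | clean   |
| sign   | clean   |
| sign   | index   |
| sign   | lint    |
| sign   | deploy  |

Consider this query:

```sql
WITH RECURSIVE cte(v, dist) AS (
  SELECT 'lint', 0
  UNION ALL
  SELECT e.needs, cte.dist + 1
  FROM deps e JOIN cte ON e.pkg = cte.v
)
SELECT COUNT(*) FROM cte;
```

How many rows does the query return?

3

Base: (lint, dist=0).
Iteration 1: edges from {lint} -> (clean, dist=1), (init, dist=1).
Iteration 2: no outgoing edges from {clean,init}; recursion stops.
Total rows emitted: 3.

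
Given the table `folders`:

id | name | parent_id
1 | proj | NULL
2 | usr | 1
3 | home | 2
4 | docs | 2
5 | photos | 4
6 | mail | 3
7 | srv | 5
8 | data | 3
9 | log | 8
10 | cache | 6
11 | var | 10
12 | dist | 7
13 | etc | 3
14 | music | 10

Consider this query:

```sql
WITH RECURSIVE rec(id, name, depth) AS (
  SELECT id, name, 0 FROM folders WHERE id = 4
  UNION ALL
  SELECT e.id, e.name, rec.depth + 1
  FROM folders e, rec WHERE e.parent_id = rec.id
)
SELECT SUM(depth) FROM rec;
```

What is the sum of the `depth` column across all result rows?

Base: id=4 (docs) at depth 0.
Iteration 1: rows with parent_id in {4} -> photos (id 5, depth 1).
Iteration 2: rows with parent_id in {5} -> srv (id 7, depth 2).
Iteration 3: rows with parent_id in {7} -> dist (id 12, depth 3).
Iteration 4: no rows with parent_id in {12}; recursion stops.
SUM(depth) = 0 + 1 + 2 + 3 = 6.

6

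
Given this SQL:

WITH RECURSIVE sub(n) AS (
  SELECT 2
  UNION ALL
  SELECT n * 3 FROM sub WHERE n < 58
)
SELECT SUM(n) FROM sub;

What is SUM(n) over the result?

Base: n=2.
Iteration 1: 2 < 58 holds -> n = 2 * 3 = 6.
Iteration 2: 6 < 58 holds -> n = 6 * 3 = 18.
Iteration 3: 18 < 58 holds -> n = 18 * 3 = 54.
Iteration 4: 54 < 58 holds -> n = 54 * 3 = 162.
Iteration 5: 162 < 58 fails; recursion stops.
SUM(n) = 2 + 6 + 18 + 54 + 162 = 242.

242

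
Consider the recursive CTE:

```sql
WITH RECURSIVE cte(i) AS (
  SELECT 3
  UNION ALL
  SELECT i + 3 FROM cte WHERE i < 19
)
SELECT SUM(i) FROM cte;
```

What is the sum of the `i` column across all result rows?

84

Base: i=3.
Iteration 1: 3 < 19 holds -> i = 3 + 3 = 6.
Iteration 2: 6 < 19 holds -> i = 6 + 3 = 9.
Iteration 3: 9 < 19 holds -> i = 9 + 3 = 12.
Iteration 4: 12 < 19 holds -> i = 12 + 3 = 15.
Iteration 5: 15 < 19 holds -> i = 15 + 3 = 18.
Iteration 6: 18 < 19 holds -> i = 18 + 3 = 21.
Iteration 7: 21 < 19 fails; recursion stops.
SUM(i) = 3 + 6 + 9 + 12 + 15 + 18 + 21 = 84.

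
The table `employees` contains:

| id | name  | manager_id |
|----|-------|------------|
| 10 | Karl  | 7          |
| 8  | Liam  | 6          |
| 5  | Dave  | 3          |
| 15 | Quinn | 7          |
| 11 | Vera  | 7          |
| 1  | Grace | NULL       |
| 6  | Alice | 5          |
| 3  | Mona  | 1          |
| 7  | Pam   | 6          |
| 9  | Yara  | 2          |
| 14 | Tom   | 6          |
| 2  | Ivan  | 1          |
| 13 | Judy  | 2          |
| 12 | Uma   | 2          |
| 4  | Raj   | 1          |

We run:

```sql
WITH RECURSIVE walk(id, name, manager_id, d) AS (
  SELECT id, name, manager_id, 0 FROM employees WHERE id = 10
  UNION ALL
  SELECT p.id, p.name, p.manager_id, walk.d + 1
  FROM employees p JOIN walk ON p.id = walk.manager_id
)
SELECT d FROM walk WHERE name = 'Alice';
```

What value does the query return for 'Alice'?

Base: id=10 (Karl), manager_id=7, d 0.
Iteration 1: join on id=7 -> Pam (id 7, manager_id=6, d 1).
Iteration 2: join on id=6 -> Alice (id 6, manager_id=5, d 2).
Iteration 3: join on id=5 -> Dave (id 5, manager_id=3, d 3).
Iteration 4: join on id=3 -> Mona (id 3, manager_id=1, d 4).
Iteration 5: join on id=1 -> Grace (id 1, manager_id=NULL, d 5).
Iteration 6: manager_id is NULL; no match; recursion stops.

2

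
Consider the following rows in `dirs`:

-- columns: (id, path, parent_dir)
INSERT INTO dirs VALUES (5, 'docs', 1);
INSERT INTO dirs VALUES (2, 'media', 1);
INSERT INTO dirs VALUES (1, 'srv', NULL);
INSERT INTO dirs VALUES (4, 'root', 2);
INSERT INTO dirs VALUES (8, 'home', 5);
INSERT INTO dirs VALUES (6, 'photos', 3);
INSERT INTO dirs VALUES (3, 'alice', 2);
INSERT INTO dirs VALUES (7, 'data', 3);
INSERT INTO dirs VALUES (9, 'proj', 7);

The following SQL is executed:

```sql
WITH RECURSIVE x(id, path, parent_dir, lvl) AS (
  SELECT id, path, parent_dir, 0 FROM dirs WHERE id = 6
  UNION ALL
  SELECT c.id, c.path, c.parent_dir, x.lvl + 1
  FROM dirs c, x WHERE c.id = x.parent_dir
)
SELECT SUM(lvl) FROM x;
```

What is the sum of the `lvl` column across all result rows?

6

Base: id=6 (photos), parent_dir=3, lvl 0.
Iteration 1: join on id=3 -> alice (id 3, parent_dir=2, lvl 1).
Iteration 2: join on id=2 -> media (id 2, parent_dir=1, lvl 2).
Iteration 3: join on id=1 -> srv (id 1, parent_dir=NULL, lvl 3).
Iteration 4: parent_dir is NULL; no match; recursion stops.
SUM(lvl) = 0 + 1 + 2 + 3 = 6.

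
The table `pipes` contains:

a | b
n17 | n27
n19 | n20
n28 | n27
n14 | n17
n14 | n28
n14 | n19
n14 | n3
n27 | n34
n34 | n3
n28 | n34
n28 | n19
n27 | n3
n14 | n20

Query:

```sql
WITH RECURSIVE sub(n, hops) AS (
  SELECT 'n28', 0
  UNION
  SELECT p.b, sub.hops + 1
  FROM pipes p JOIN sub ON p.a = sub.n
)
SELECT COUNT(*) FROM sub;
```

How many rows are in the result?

Base: (n28, hops=0).
Iteration 1: edges from {n28} -> (n19, hops=1), (n27, hops=1), (n34, hops=1).
Iteration 2: edges from {n19,n27,n34} -> (n20, hops=2), (n3, hops=2), (n34, hops=2). [UNION drops 1 duplicate row(s)]
Iteration 3: edges from {n20,n3,n34} -> (n3, hops=3).
Iteration 4: no outgoing edges from {n3}; recursion stops.
Total rows emitted: 8.

8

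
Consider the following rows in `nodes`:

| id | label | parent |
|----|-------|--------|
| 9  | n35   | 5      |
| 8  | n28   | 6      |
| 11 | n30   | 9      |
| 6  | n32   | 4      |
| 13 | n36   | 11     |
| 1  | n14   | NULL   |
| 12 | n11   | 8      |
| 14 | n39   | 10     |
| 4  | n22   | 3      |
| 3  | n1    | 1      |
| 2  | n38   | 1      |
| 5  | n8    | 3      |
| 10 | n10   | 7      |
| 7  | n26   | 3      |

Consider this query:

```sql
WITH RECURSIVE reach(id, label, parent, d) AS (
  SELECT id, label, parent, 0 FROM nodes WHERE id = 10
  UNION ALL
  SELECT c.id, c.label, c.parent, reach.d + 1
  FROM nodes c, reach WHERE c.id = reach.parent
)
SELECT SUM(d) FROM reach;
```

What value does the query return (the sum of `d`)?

6

Base: id=10 (n10), parent=7, d 0.
Iteration 1: join on id=7 -> n26 (id 7, parent=3, d 1).
Iteration 2: join on id=3 -> n1 (id 3, parent=1, d 2).
Iteration 3: join on id=1 -> n14 (id 1, parent=NULL, d 3).
Iteration 4: parent is NULL; no match; recursion stops.
SUM(d) = 0 + 1 + 2 + 3 = 6.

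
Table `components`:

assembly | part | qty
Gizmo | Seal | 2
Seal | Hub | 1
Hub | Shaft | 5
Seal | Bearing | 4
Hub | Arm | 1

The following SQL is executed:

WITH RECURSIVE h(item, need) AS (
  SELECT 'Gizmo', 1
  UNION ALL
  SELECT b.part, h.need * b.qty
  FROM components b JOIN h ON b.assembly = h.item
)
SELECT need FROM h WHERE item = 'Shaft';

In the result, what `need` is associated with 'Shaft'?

Base: (Gizmo, need=1).
Iteration 1: components of {Gizmo} -> Seal = 1*2 = 2.
Iteration 2: components of {Seal} -> Bearing = 2*4 = 8, Hub = 2*1 = 2.
Iteration 3: components of {Bearing,Hub} -> Arm = 2*1 = 2, Shaft = 2*5 = 10.
Iteration 4: no further components; recursion stops.

10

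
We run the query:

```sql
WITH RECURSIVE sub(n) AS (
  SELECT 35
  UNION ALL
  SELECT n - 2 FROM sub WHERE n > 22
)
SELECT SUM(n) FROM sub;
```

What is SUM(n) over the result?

224

Base: n=35.
Iteration 1: 35 > 22 holds -> n = 35 - 2 = 33.
Iteration 2: 33 > 22 holds -> n = 33 - 2 = 31.
Iteration 3: 31 > 22 holds -> n = 31 - 2 = 29.
Iteration 4: 29 > 22 holds -> n = 29 - 2 = 27.
Iteration 5: 27 > 22 holds -> n = 27 - 2 = 25.
Iteration 6: 25 > 22 holds -> n = 25 - 2 = 23.
Iteration 7: 23 > 22 holds -> n = 23 - 2 = 21.
Iteration 8: 21 > 22 fails; recursion stops.
SUM(n) = 35 + 33 + 31 + 29 + 27 + 25 + 23 + 21 = 224.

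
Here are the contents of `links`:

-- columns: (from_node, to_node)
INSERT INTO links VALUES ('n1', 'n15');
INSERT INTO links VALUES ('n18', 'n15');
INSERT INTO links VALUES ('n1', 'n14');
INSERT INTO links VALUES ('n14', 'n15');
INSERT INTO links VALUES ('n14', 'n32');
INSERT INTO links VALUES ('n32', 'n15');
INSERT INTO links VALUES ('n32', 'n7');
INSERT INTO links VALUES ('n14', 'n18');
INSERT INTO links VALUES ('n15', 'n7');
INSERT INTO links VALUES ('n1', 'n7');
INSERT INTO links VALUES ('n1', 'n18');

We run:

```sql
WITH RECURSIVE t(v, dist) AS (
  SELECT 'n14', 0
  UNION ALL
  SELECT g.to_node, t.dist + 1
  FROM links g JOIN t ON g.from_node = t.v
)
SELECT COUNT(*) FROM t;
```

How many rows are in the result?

Base: (n14, dist=0).
Iteration 1: edges from {n14} -> (n15, dist=1), (n18, dist=1), (n32, dist=1).
Iteration 2: edges from {n15,n18,n32} -> (n15, dist=2) x2, (n7, dist=2) x2. [UNION ALL keeps all 4 new rows, including repeats]
Iteration 3: edges from {n15,n7} -> (n7, dist=3) x2. [UNION ALL keeps all 2 new rows, including repeats]
Iteration 4: no outgoing edges from {n7}; recursion stops.
Total rows emitted: 10.

10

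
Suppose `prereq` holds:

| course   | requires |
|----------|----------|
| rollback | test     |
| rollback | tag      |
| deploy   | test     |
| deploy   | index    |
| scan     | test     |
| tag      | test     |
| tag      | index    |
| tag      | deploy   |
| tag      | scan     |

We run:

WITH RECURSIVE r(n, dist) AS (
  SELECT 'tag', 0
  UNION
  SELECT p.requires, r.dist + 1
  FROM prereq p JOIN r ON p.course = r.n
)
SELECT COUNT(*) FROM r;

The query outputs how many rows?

7

Base: (tag, dist=0).
Iteration 1: edges from {tag} -> (deploy, dist=1), (index, dist=1), (scan, dist=1), (test, dist=1).
Iteration 2: edges from {deploy,index,scan,test} -> (index, dist=2), (test, dist=2). [UNION drops 1 duplicate row(s)]
Iteration 3: no outgoing edges from {index,test}; recursion stops.
Total rows emitted: 7.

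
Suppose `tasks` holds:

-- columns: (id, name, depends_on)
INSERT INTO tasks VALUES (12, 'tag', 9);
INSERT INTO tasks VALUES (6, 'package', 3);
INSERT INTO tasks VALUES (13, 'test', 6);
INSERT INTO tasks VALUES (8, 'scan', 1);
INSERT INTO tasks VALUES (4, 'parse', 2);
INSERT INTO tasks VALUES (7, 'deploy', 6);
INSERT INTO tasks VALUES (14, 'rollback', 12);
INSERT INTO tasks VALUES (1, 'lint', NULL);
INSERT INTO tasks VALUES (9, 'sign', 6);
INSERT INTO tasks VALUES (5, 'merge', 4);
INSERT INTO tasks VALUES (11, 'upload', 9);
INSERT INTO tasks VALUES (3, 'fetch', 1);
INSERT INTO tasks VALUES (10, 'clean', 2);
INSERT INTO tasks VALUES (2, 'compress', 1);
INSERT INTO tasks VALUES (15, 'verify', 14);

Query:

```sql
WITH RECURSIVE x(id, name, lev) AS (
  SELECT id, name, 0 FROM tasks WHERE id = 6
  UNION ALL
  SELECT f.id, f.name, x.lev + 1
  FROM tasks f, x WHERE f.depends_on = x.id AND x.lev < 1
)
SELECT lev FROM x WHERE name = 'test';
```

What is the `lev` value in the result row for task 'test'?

Base: id=6 (package) at lev 0.
Iteration 1: rows with depends_on in {6} -> deploy (id 7, lev 1), sign (id 9, lev 1), test (id 13, lev 1).
Iteration 2: lev < 1 fails for all current rows; recursion stops.

1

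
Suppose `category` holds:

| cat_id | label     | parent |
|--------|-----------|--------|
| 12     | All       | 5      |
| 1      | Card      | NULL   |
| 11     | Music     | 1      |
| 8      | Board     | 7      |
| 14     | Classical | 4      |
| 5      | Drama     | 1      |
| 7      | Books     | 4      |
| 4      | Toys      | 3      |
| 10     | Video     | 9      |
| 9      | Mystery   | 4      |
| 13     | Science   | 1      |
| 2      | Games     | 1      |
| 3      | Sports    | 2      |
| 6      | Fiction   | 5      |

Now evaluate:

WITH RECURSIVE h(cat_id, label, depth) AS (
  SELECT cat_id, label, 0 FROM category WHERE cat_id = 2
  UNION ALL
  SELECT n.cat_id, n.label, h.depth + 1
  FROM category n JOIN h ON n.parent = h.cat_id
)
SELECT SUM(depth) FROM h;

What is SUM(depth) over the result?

20

Base: cat_id=2 (Games) at depth 0.
Iteration 1: rows with parent in {2} -> Sports (id 3, depth 1).
Iteration 2: rows with parent in {3} -> Toys (id 4, depth 2).
Iteration 3: rows with parent in {4} -> Books (id 7, depth 3), Mystery (id 9, depth 3), Classical (id 14, depth 3).
Iteration 4: rows with parent in {7,9,14} -> Board (id 8, depth 4), Video (id 10, depth 4).
Iteration 5: no rows with parent in {8,10}; recursion stops.
SUM(depth) = 0 + 1 + 2 + 3 + 3 + 3 + 4 + 4 = 20.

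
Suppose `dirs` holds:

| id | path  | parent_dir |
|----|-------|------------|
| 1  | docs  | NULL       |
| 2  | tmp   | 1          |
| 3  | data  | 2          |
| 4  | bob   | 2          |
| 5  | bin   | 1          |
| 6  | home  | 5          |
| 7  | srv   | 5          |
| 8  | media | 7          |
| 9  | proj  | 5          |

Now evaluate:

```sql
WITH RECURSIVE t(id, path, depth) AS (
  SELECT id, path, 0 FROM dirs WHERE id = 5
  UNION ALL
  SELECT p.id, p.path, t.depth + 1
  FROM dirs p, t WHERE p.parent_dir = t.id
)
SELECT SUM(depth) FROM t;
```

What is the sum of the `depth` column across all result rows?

5

Base: id=5 (bin) at depth 0.
Iteration 1: rows with parent_dir in {5} -> home (id 6, depth 1), srv (id 7, depth 1), proj (id 9, depth 1).
Iteration 2: rows with parent_dir in {6,7,9} -> media (id 8, depth 2).
Iteration 3: no rows with parent_dir in {8}; recursion stops.
SUM(depth) = 0 + 1 + 1 + 1 + 2 = 5.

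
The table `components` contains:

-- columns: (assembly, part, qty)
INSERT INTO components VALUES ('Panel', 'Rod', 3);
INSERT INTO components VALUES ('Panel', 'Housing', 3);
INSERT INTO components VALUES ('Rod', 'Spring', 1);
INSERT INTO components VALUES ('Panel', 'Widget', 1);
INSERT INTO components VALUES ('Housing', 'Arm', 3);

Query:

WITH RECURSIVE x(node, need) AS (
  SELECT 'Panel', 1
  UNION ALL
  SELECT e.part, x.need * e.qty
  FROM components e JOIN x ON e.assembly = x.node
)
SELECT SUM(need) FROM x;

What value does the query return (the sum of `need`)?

Base: (Panel, need=1).
Iteration 1: components of {Panel} -> Housing = 1*3 = 3, Rod = 1*3 = 3, Widget = 1*1 = 1.
Iteration 2: components of {Housing,Rod,Widget} -> Arm = 3*3 = 9, Spring = 3*1 = 3.
Iteration 3: no further components; recursion stops.
SUM(need) = 1 + 3 + 3 + 1 + 3 + 9 = 20.

20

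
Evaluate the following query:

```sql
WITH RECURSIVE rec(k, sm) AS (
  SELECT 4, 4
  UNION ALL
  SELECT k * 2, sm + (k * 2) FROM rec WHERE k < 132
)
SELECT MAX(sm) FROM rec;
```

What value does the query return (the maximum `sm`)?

Base: k=4, sm=4.
Iteration 1: 4 < 132 holds -> k = 4 * 2 = 8, sm = 4 + 8 = 12.
Iteration 2: 8 < 132 holds -> k = 8 * 2 = 16, sm = 12 + 16 = 28.
Iteration 3: 16 < 132 holds -> k = 16 * 2 = 32, sm = 28 + 32 = 60.
Iteration 4: 32 < 132 holds -> k = 32 * 2 = 64, sm = 60 + 64 = 124.
Iteration 5: 64 < 132 holds -> k = 64 * 2 = 128, sm = 124 + 128 = 252.
Iteration 6: 128 < 132 holds -> k = 128 * 2 = 256, sm = 252 + 256 = 508.
Iteration 7: 256 < 132 fails; recursion stops.
sm values: 4, 12, 28, 60, 124, 252, 508; the maximum is 508.

508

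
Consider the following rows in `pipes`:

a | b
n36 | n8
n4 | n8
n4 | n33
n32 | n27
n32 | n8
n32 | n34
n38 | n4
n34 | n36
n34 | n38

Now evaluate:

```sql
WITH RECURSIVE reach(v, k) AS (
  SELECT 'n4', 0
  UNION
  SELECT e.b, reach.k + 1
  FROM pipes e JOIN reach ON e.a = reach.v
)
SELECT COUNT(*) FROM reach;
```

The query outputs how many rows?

3

Base: (n4, k=0).
Iteration 1: edges from {n4} -> (n33, k=1), (n8, k=1).
Iteration 2: no outgoing edges from {n33,n8}; recursion stops.
Total rows emitted: 3.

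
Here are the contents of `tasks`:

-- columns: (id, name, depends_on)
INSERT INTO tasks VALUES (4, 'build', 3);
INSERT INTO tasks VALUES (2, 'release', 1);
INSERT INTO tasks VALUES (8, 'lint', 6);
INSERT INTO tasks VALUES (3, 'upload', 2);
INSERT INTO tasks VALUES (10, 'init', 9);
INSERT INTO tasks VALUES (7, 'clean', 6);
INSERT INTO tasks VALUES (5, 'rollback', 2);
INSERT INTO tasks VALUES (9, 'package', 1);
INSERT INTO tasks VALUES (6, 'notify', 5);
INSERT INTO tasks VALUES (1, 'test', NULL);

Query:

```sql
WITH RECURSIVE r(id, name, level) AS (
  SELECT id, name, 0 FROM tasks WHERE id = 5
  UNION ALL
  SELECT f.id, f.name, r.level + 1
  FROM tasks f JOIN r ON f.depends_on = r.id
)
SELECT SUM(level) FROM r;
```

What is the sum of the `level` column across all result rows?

5

Base: id=5 (rollback) at level 0.
Iteration 1: rows with depends_on in {5} -> notify (id 6, level 1).
Iteration 2: rows with depends_on in {6} -> clean (id 7, level 2), lint (id 8, level 2).
Iteration 3: no rows with depends_on in {7,8}; recursion stops.
SUM(level) = 0 + 1 + 2 + 2 = 5.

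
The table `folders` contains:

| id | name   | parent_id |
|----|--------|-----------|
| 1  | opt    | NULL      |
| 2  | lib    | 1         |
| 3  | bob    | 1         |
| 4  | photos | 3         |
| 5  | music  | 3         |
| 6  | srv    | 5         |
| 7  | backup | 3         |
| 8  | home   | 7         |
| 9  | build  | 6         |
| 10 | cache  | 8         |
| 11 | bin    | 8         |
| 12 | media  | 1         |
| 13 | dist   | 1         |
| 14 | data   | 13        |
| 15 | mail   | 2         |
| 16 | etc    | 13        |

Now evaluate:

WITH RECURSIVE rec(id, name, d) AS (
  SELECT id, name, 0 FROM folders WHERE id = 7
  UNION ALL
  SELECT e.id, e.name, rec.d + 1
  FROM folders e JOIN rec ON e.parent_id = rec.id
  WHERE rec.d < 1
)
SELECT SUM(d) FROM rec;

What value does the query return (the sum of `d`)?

1

Base: id=7 (backup) at d 0.
Iteration 1: rows with parent_id in {7} -> home (id 8, d 1).
Iteration 2: d < 1 fails for all current rows; recursion stops.
SUM(d) = 0 + 1 = 1.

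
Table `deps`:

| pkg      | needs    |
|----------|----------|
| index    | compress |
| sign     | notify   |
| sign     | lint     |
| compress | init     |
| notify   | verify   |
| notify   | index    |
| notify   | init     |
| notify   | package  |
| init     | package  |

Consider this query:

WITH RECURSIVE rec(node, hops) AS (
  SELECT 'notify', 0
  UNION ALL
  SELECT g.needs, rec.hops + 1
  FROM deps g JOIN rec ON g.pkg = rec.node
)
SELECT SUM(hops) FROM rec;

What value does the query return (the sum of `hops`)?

Base: (notify, hops=0).
Iteration 1: edges from {notify} -> (index, hops=1), (init, hops=1), (package, hops=1), (verify, hops=1).
Iteration 2: edges from {index,init,package,verify} -> (compress, hops=2), (package, hops=2).
Iteration 3: edges from {compress,package} -> (init, hops=3).
Iteration 4: edges from {init} -> (package, hops=4).
Iteration 5: no outgoing edges from {package}; recursion stops.
SUM(hops) = 0 + 1 + 1 + 1 + 1 + 2 + 2 + 3 + 4 = 15.

15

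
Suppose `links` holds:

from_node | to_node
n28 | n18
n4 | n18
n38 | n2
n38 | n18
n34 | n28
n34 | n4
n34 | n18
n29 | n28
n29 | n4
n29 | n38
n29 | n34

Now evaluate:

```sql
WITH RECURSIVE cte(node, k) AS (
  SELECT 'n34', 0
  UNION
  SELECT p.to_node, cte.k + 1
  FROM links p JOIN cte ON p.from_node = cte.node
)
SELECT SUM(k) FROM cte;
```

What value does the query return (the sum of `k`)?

Base: (n34, k=0).
Iteration 1: edges from {n34} -> (n18, k=1), (n28, k=1), (n4, k=1).
Iteration 2: edges from {n18,n28,n4} -> (n18, k=2). [UNION drops 1 duplicate row(s)]
Iteration 3: no outgoing edges from {n18}; recursion stops.
SUM(k) = 0 + 1 + 1 + 1 + 2 = 5.

5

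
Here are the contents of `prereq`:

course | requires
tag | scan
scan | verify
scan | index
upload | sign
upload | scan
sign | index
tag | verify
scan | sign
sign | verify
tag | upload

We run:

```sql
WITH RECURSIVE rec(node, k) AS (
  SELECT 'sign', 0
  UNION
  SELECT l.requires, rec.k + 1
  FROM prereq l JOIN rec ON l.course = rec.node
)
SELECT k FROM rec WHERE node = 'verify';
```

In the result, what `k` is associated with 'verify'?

Base: (sign, k=0).
Iteration 1: edges from {sign} -> (index, k=1), (verify, k=1).
Iteration 2: no outgoing edges from {index,verify}; recursion stops.

1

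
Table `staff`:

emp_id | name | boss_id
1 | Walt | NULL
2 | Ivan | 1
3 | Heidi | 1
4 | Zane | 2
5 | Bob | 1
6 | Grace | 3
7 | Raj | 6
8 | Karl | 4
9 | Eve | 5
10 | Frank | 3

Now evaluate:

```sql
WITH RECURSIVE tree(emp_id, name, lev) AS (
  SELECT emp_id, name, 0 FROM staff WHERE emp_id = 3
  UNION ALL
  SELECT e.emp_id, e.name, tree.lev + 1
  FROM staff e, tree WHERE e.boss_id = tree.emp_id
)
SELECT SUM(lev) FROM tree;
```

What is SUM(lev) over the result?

4

Base: emp_id=3 (Heidi) at lev 0.
Iteration 1: rows with boss_id in {3} -> Grace (id 6, lev 1), Frank (id 10, lev 1).
Iteration 2: rows with boss_id in {6,10} -> Raj (id 7, lev 2).
Iteration 3: no rows with boss_id in {7}; recursion stops.
SUM(lev) = 0 + 1 + 1 + 2 = 4.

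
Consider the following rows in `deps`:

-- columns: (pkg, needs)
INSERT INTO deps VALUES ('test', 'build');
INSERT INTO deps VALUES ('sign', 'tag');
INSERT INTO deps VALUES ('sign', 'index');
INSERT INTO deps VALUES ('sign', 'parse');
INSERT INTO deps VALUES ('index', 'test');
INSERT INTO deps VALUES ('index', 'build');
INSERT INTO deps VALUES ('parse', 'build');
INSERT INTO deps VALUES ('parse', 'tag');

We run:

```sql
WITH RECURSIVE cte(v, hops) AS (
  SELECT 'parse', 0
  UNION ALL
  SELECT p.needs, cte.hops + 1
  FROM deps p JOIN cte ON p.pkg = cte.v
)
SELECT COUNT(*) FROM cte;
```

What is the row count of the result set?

Base: (parse, hops=0).
Iteration 1: edges from {parse} -> (build, hops=1), (tag, hops=1).
Iteration 2: no outgoing edges from {build,tag}; recursion stops.
Total rows emitted: 3.

3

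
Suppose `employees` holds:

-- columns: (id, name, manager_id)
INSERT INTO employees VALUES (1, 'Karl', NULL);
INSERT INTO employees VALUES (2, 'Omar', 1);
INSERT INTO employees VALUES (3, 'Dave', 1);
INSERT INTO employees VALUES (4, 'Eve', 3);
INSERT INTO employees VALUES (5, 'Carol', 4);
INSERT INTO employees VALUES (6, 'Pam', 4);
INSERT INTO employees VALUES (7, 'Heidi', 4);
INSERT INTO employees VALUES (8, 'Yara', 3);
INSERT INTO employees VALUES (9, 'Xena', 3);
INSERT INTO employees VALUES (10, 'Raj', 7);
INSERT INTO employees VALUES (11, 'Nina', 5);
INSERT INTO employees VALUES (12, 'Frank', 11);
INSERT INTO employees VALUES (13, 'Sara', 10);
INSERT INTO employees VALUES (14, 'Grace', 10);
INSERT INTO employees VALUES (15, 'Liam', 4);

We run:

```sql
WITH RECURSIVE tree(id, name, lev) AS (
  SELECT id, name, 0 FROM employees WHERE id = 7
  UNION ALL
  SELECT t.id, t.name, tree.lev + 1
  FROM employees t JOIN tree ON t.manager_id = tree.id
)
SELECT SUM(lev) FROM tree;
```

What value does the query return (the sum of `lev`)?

Base: id=7 (Heidi) at lev 0.
Iteration 1: rows with manager_id in {7} -> Raj (id 10, lev 1).
Iteration 2: rows with manager_id in {10} -> Sara (id 13, lev 2), Grace (id 14, lev 2).
Iteration 3: no rows with manager_id in {13,14}; recursion stops.
SUM(lev) = 0 + 1 + 2 + 2 = 5.

5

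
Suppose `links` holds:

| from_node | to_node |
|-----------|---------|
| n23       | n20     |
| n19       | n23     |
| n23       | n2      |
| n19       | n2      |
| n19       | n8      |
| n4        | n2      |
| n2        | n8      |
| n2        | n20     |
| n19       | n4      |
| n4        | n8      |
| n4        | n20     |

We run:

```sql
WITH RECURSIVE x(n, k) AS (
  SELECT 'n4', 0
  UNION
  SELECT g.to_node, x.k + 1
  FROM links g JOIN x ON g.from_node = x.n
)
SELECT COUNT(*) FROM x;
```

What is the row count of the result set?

Base: (n4, k=0).
Iteration 1: edges from {n4} -> (n2, k=1), (n20, k=1), (n8, k=1).
Iteration 2: edges from {n2,n20,n8} -> (n20, k=2), (n8, k=2).
Iteration 3: no outgoing edges from {n20,n8}; recursion stops.
Total rows emitted: 6.

6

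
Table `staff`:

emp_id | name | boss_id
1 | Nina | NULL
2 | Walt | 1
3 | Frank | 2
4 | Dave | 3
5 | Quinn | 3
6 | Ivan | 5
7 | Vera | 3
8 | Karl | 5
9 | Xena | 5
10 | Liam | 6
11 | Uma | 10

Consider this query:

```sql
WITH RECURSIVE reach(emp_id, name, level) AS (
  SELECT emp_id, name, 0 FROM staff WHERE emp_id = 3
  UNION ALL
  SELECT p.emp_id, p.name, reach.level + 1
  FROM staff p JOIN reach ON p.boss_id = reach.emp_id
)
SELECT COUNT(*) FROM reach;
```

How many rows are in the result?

Base: emp_id=3 (Frank) at level 0.
Iteration 1: rows with boss_id in {3} -> Dave (id 4, level 1), Quinn (id 5, level 1), Vera (id 7, level 1).
Iteration 2: rows with boss_id in {4,5,7} -> Ivan (id 6, level 2), Karl (id 8, level 2), Xena (id 9, level 2).
Iteration 3: rows with boss_id in {6,8,9} -> Liam (id 10, level 3).
Iteration 4: rows with boss_id in {10} -> Uma (id 11, level 4).
Iteration 5: no rows with boss_id in {11}; recursion stops.
Total rows emitted: 9.

9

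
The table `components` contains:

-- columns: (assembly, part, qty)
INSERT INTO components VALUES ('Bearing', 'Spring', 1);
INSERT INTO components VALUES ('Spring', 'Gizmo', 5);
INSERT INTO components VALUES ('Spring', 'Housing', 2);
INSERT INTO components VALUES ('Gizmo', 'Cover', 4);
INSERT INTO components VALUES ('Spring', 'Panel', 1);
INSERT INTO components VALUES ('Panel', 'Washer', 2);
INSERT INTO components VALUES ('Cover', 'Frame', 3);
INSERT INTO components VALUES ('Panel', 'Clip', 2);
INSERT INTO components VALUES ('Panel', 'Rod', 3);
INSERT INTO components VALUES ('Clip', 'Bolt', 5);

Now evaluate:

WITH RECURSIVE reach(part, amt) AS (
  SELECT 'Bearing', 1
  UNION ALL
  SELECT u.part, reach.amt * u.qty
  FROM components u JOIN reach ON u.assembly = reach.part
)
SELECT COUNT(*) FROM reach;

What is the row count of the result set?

Base: (Bearing, amt=1).
Iteration 1: components of {Bearing} -> Spring = 1*1 = 1.
Iteration 2: components of {Spring} -> Gizmo = 1*5 = 5, Housing = 1*2 = 2, Panel = 1*1 = 1.
Iteration 3: components of {Gizmo,Housing,Panel} -> Clip = 1*2 = 2, Cover = 5*4 = 20, Rod = 1*3 = 3, Washer = 1*2 = 2.
Iteration 4: components of {Clip,Cover,Rod,Washer} -> Bolt = 2*5 = 10, Frame = 20*3 = 60.
Iteration 5: no further components; recursion stops.
Total rows emitted: 11.

11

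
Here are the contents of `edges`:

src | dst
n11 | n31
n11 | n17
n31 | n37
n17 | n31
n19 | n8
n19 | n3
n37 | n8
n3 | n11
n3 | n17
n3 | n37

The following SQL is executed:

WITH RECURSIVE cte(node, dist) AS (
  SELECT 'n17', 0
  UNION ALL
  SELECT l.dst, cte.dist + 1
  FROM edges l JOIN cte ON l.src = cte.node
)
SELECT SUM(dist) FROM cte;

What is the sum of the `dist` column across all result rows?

6

Base: (n17, dist=0).
Iteration 1: edges from {n17} -> (n31, dist=1).
Iteration 2: edges from {n31} -> (n37, dist=2).
Iteration 3: edges from {n37} -> (n8, dist=3).
Iteration 4: no outgoing edges from {n8}; recursion stops.
SUM(dist) = 0 + 1 + 2 + 3 = 6.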